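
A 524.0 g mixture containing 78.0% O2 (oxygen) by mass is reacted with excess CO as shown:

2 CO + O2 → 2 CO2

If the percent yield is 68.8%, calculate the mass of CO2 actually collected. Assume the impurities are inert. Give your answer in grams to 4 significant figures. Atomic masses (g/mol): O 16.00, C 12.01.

773.5 g

Pure O2 available = 524.0 g × 0.780 = 408.72 g.
M(O2) = 2(16.00) = 32.00 g/mol.
M(CO2) = 12.01 + 2(16.00) = 44.01 g/mol.
n(O2) = 408.72 g / 32.00 g/mol = 12.773 mol.
From the equation the O2:CO2 mole ratio is 1:2, so n(CO2) = 12.773 × 2/1 = 25.545 mol.
Mass of CO2 = 25.545 mol × 44.01 g/mol = 1124.2 g.
Actual mass collected = 1124.2 g × 0.688 = 773.47 g.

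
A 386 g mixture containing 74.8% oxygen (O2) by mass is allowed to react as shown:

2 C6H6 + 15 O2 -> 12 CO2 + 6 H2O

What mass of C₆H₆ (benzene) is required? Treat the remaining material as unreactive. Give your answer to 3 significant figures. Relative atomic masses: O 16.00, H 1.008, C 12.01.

94.0 g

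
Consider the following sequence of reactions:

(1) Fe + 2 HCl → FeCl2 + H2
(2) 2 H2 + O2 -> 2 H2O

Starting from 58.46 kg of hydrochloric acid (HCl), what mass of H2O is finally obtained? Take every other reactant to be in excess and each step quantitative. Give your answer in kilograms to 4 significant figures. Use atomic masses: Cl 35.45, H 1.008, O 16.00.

M(HCl) = 1.008 + 35.45 = 36.458 g/mol.
M(H2O) = 2(1.008) + 16.00 = 18.016 g/mol.
58.46 kg = 58460 g.
n(HCl) = 58460 / 36.458 = 1603.5 mol.
Step 1 gives a 2:1 ratio of HCl to H2, so n(H2) = 801.74 mol.
In step 2 the H2:H2O ratio is 2:2, so n(H2O) = 801.74 mol.
Mass of H2O = 801.74 × 18.016 = 14444 g = 14.44 kg.

14.44 kg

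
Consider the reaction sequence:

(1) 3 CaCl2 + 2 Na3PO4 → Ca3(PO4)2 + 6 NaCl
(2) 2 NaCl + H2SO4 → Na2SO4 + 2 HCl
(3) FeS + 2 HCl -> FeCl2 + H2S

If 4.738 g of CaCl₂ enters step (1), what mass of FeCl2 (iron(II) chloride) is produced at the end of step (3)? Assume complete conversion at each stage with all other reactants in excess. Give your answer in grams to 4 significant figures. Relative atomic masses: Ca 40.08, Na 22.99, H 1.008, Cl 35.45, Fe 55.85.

5.411 g

M(CaCl2) = 40.08 + 2(35.45) = 110.98 g/mol.
M(FeCl2) = 55.85 + 2(35.45) = 126.75 g/mol.
n(CaCl2) = 4.738 / 110.98 = 0.042692 mol.
Reaction (1): CaCl2→NaCl ratio 3:6 ⇒ n(NaCl) = 0.085385 mol.
Reaction (2): NaCl→HCl ratio 2:2 ⇒ n(HCl) = 0.085385 mol.
Reaction (3): HCl→FeCl2 ratio 2:1 ⇒ n(FeCl2) = 0.042692 mol.
Mass of FeCl2 = 0.042692 × 126.75 = 5.4113 g.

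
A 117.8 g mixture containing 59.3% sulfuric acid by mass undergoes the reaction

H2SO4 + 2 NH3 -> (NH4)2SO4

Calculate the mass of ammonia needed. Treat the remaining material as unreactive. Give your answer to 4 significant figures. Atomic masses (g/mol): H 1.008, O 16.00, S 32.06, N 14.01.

Mass of pure H2SO4 = 117.8 g × 0.593 = 69.855 g.
M(H2SO4) = 2(1.008) + 32.06 + 4(16.00) = 98.076 g/mol.
M(NH3) = 14.01 + 3(1.008) = 17.034 g/mol.
n(H2SO4) = 69.855 g / 98.076 g/mol = 0.71226 mol.
From the equation the H2SO4:NH3 mole ratio is 1:2, so n(NH3) = 0.71226 × 2/1 = 1.4245 mol.
Mass of NH3 = 1.4245 mol × 17.034 g/mol = 24.265 g.

24.27 g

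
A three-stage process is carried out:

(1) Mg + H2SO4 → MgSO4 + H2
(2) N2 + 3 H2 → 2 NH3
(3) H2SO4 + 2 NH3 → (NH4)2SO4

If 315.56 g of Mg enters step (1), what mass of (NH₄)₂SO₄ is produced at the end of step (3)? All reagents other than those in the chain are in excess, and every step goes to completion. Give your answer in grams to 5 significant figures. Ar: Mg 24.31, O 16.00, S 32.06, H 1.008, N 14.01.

M(Mg) = 24.31 g/mol.
M((NH4)2SO4) = 2(14.01) + 8(1.008) + 32.06 + 4(16.00) = 132.144 g/mol.
n(Mg) = 315.56 / 24.31 = 12.9807 mol.
Reaction (1): Mg→H2 ratio 1:1 ⇒ n(H2) = 12.9807 mol.
Reaction (2): H2→NH3 ratio 3:2 ⇒ n(NH3) = 8.65378 mol.
Reaction (3): NH3→(NH4)2SO4 ratio 2:1 ⇒ n((NH4)2SO4) = 4.32689 mol.
Mass of (NH4)2SO4 = 4.32689 × 132.144 = 571.772 g.

571.77 g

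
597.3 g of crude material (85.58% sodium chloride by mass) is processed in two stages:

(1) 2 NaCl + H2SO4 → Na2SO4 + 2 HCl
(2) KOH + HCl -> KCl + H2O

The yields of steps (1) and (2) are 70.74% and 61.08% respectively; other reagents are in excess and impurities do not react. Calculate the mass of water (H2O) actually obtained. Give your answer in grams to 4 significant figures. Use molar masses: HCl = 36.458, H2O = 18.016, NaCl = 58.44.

68.09 g

Pure NaCl = 597.3 × 0.8558 = 511.17 g.
n(NaCl) = 511.17 / 58.44 = 8.7469 mol.
Step 1 (NaCl:HCl = 2:2): theoretical n(HCl) = 8.7469 mol; at 70.74% yield, n(HCl) = 6.1876 mol.
Step 2 (HCl:H2O = 1:1): theoretical n(H2O) = 6.1876 mol, so theoretical mass = 6.1876 × 18.016 = 111.48 g.
At 61.08% yield, actual mass of H2O = 111.48 × 0.6108 = 68.089 g.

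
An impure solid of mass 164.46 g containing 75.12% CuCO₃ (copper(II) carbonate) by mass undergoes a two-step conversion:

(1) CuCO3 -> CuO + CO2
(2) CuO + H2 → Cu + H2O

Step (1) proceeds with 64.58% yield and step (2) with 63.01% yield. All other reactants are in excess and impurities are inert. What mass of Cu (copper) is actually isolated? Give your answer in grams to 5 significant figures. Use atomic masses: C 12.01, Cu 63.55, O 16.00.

Pure CuCO3 = 164.46 × 0.7512 = 123.542 g.
M(CuCO3) = 63.55 + 12.01 + 3(16.00) = 123.56 g/mol.
M(Cu) = 63.55 g/mol.
n(CuCO3) = 123.542 / 123.56 = 0.999857 mol.
Step 1 (CuCO3:CuO = 1:1): theoretical n(CuO) = 0.999857 mol; at 64.58% yield, n(CuO) = 0.645708 mol.
Step 2 (CuO:Cu = 1:1): theoretical n(Cu) = 0.645708 mol, so theoretical mass = 0.645708 × 63.55 = 41.0347 g.
At 63.01% yield, actual mass of Cu = 41.0347 × 0.6301 = 25.8560 g.

25.856 g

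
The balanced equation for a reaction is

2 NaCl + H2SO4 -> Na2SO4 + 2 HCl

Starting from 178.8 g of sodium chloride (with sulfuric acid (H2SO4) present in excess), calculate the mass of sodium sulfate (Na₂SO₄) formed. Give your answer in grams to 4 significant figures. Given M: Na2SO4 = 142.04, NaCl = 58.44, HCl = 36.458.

217.3 g

n(NaCl) = 178.80 g / 58.44 g/mol = 3.0595 mol.
From the equation the NaCl:Na2SO4 mole ratio is 2:1, so n(Na2SO4) = 3.0595 × 1/2 = 1.5298 mol.
Mass of Na2SO4 = 1.5298 mol × 142.04 g/mol = 217.29 g.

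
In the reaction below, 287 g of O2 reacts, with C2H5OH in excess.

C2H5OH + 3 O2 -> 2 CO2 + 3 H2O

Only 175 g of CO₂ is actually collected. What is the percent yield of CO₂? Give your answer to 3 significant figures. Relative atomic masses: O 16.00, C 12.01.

M(O2) = 2(16.00) = 32.00 g/mol.
M(CO2) = 12.01 + 2(16.00) = 44.01 g/mol.
n(O2) = 287.0 g / 32.00 g/mol = 8.969 mol.
From the equation the O2:CO2 mole ratio is 3:2, so n(CO2) = 8.969 × 2/3 = 5.979 mol.
Mass of CO2 = 5.979 mol × 44.01 g/mol = 263.1 g.
This is the theoretical yield. Percent yield = 175 g / 263.1 g × 100% = 66.50%.

66.5 %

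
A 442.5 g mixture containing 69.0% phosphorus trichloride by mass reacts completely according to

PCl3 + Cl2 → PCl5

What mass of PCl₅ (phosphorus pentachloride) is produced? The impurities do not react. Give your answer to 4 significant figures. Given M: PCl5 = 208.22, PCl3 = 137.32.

Mass of pure PCl3 = 442.5 g × 0.690 = 305.32 g.
n(PCl3) = 305.32 g / 137.32 g/mol = 2.2235 mol.
From the equation the PCl3:PCl5 mole ratio is 1:1, so n(PCl5) = 2.2235 × 1/1 = 2.2235 mol.
Mass of PCl5 = 2.2235 mol × 208.22 g/mol = 462.97 g.

463.0 g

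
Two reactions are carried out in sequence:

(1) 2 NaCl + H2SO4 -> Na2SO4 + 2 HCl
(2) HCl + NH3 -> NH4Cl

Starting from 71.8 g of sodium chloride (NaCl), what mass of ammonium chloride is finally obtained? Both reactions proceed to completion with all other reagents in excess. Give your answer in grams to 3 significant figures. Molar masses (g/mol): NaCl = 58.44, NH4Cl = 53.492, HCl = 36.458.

65.7 g

n(NaCl) = 71.80 / 58.44 = 1.229 mol.
Step 1 gives a 2:2 ratio of NaCl to HCl, so n(HCl) = 1.229 mol.
In step 2 the HCl:NH4Cl ratio is 1:1, so n(NH4Cl) = 1.229 mol.
Mass of NH4Cl = 1.229 × 53.492 = 65.72 g.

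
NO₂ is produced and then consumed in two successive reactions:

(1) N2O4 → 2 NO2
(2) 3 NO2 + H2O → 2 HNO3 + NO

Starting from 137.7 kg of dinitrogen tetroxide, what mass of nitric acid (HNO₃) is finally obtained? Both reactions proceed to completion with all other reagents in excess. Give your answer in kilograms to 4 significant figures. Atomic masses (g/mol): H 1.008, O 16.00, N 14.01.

125.7 kg

M(N2O4) = 2(14.01) + 4(16.00) = 92.02 g/mol.
M(HNO3) = 1.008 + 14.01 + 3(16.00) = 63.018 g/mol.
137.7 kg = 137700 g.
n(N2O4) = 137700 / 92.02 = 1496.4 mol.
Step 1 gives a 1:2 ratio of N2O4 to NO2, so n(NO2) = 2992.8 mol.
In step 2 the NO2:HNO3 ratio is 3:2, so n(HNO3) = 1995.2 mol.
Mass of HNO3 = 1995.2 × 63.018 = 125730 g = 125.7 kg.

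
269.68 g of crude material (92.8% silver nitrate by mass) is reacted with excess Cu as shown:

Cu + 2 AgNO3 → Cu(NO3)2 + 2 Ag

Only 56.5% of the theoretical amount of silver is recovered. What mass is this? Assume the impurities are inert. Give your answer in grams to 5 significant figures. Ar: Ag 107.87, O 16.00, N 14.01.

89.785 g

Pure AgNO3 available = 269.68 g × 0.928 = 250.263 g.
M(AgNO3) = 107.87 + 14.01 + 3(16.00) = 169.88 g/mol.
M(Ag) = 107.87 g/mol.
n(AgNO3) = 250.263 g / 169.88 g/mol = 1.47318 mol.
From the equation the AgNO3:Ag mole ratio is 2:2, so n(Ag) = 1.47318 × 2/2 = 1.47318 mol.
Mass of Ag = 1.47318 mol × 107.87 g/mol = 158.911 g.
Actual mass collected = 158.911 g × 0.565 = 89.7850 g.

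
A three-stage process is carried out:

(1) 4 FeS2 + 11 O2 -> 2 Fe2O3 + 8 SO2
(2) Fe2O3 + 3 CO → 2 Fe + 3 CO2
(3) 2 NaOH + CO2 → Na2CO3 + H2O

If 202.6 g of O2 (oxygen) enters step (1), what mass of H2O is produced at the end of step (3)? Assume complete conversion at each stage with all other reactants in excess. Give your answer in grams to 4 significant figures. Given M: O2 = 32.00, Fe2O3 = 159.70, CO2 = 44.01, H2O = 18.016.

62.22 g

n(O2) = 202.6 / 32.00 = 6.3312 mol.
Reaction (1): O2→Fe2O3 ratio 11:2 ⇒ n(Fe2O3) = 1.1511 mol.
Reaction (2): Fe2O3→CO2 ratio 1:3 ⇒ n(CO2) = 3.4534 mol.
Reaction (3): CO2→H2O ratio 1:1 ⇒ n(H2O) = 3.4534 mol.
Mass of H2O = 3.4534 × 18.016 = 62.217 g.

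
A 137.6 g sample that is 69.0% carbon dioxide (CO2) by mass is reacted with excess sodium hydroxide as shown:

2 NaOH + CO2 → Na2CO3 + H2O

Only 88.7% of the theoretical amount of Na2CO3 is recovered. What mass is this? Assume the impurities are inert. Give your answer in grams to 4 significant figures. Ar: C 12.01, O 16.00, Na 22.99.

Pure CO2 available = 137.6 g × 0.690 = 94.944 g.
M(CO2) = 12.01 + 2(16.00) = 44.01 g/mol.
M(Na2CO3) = 2(22.99) + 12.01 + 3(16.00) = 105.99 g/mol.
n(CO2) = 94.944 g / 44.01 g/mol = 2.1573 mol.
From the equation the CO2:Na2CO3 mole ratio is 1:1, so n(Na2CO3) = 2.1573 × 1/1 = 2.1573 mol.
Mass of Na2CO3 = 2.1573 mol × 105.99 g/mol = 228.66 g.
Actual mass collected = 228.66 g × 0.887 = 202.82 g.

202.8 g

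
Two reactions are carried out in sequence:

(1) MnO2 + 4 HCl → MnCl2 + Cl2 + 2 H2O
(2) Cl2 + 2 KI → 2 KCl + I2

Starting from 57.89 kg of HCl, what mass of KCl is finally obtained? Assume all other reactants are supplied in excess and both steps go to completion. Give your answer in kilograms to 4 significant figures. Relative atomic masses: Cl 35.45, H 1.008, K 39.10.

59.19 kg

M(HCl) = 1.008 + 35.45 = 36.458 g/mol.
M(KCl) = 39.10 + 35.45 = 74.55 g/mol.
57.89 kg = 57890 g.
n(HCl) = 57890 / 36.458 = 1587.9 mol.
Step 1 gives a 4:1 ratio of HCl to Cl2, so n(Cl2) = 396.96 mol.
In step 2 the Cl2:KCl ratio is 1:2, so n(KCl) = 793.93 mol.
Mass of KCl = 793.93 × 74.55 = 59187 g = 59.19 kg.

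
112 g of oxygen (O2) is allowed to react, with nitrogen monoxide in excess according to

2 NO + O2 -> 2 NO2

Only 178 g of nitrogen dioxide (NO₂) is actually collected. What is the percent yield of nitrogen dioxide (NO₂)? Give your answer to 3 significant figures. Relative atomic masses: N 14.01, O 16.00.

55.3 %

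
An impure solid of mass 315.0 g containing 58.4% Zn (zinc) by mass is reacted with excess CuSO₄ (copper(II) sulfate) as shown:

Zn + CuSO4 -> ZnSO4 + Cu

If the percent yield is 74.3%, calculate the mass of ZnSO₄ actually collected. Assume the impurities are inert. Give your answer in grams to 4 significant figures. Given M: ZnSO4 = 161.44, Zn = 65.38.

337.5 g

Pure Zn available = 315.0 g × 0.584 = 183.96 g.
n(Zn) = 183.96 g / 65.38 g/mol = 2.8137 mol.
From the equation the Zn:ZnSO4 mole ratio is 1:1, so n(ZnSO4) = 2.8137 × 1/1 = 2.8137 mol.
Mass of ZnSO4 = 2.8137 mol × 161.44 g/mol = 454.24 g.
Actual mass collected = 454.24 g × 0.743 = 337.50 g.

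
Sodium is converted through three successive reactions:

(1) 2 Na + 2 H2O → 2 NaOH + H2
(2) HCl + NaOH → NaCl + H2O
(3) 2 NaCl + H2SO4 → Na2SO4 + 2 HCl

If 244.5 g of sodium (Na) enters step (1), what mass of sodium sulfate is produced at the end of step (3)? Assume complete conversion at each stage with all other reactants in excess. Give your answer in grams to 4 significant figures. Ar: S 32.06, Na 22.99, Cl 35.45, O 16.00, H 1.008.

755.3 g

M(Na) = 22.99 g/mol.
M(Na2SO4) = 2(22.99) + 32.06 + 4(16.00) = 142.04 g/mol.
n(Na) = 244.5 / 22.99 = 10.635 mol.
Reaction (1): Na→NaOH ratio 2:2 ⇒ n(NaOH) = 10.635 mol.
Reaction (2): NaOH→NaCl ratio 1:1 ⇒ n(NaCl) = 10.635 mol.
Reaction (3): NaCl→Na2SO4 ratio 2:1 ⇒ n(Na2SO4) = 5.3175 mol.
Mass of Na2SO4 = 5.3175 × 142.04 = 755.30 g.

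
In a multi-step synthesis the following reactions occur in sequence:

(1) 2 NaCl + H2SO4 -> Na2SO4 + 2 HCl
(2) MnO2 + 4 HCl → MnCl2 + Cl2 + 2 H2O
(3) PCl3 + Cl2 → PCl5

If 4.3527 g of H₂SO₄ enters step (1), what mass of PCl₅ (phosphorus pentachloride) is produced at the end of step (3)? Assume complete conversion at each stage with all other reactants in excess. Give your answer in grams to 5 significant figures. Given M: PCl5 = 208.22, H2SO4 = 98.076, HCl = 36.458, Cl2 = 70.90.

n(H2SO4) = 4.3527 / 98.076 = 0.0443809 mol.
Reaction (1): H2SO4→HCl ratio 1:2 ⇒ n(HCl) = 0.0887618 mol.
Reaction (2): HCl→Cl2 ratio 4:1 ⇒ n(Cl2) = 0.0221904 mol.
Reaction (3): Cl2→PCl5 ratio 1:1 ⇒ n(PCl5) = 0.0221904 mol.
Mass of PCl5 = 0.0221904 × 208.22 = 4.62049 g.

4.6205 g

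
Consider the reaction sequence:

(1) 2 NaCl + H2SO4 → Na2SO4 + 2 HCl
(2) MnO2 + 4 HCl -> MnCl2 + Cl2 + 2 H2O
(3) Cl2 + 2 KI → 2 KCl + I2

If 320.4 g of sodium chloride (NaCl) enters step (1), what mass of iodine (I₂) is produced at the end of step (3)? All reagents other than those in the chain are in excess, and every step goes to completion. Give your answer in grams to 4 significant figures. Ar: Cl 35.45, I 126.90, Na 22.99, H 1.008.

M(NaCl) = 22.99 + 35.45 = 58.44 g/mol.
M(I2) = 2(126.90) = 253.80 g/mol.
n(NaCl) = 320.4 / 58.44 = 5.4825 mol.
Reaction (1): NaCl→HCl ratio 2:2 ⇒ n(HCl) = 5.4825 mol.
Reaction (2): HCl→Cl2 ratio 4:1 ⇒ n(Cl2) = 1.3706 mol.
Reaction (3): Cl2→I2 ratio 1:1 ⇒ n(I2) = 1.3706 mol.
Mass of I2 = 1.3706 × 253.80 = 347.87 g.

347.9 g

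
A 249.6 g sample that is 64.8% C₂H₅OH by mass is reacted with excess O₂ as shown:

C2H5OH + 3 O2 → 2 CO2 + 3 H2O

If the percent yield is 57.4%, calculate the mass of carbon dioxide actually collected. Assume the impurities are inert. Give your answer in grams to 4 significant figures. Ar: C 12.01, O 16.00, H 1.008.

177.4 g

Pure C2H5OH available = 249.6 g × 0.648 = 161.74 g.
M(C2H5OH) = 2(12.01) + 6(1.008) + 16.00 = 46.068 g/mol.
M(CO2) = 12.01 + 2(16.00) = 44.01 g/mol.
n(C2H5OH) = 161.74 g / 46.068 g/mol = 3.5109 mol.
From the equation the C2H5OH:CO2 mole ratio is 1:2, so n(CO2) = 3.5109 × 2/1 = 7.0218 mol.
Mass of CO2 = 7.0218 mol × 44.01 g/mol = 309.03 g.
Actual mass collected = 309.03 g × 0.574 = 177.38 g.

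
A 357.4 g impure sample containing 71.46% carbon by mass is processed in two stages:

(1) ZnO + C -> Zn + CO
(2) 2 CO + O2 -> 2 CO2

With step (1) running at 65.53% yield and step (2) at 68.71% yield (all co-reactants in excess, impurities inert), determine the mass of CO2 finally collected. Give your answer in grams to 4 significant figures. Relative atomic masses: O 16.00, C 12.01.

421.4 g

Pure C = 357.4 × 0.7146 = 255.40 g.
M(C) = 12.01 g/mol.
M(CO2) = 12.01 + 2(16.00) = 44.01 g/mol.
n(C) = 255.40 / 12.01 = 21.265 mol.
Step 1 (C:CO = 1:1): theoretical n(CO) = 21.265 mol; at 65.53% yield, n(CO) = 13.935 mol.
Step 2 (CO:CO2 = 2:2): theoretical n(CO2) = 13.935 mol, so theoretical mass = 13.935 × 44.01 = 613.29 g.
At 68.71% yield, actual mass of CO2 = 613.29 × 0.6871 = 421.39 g.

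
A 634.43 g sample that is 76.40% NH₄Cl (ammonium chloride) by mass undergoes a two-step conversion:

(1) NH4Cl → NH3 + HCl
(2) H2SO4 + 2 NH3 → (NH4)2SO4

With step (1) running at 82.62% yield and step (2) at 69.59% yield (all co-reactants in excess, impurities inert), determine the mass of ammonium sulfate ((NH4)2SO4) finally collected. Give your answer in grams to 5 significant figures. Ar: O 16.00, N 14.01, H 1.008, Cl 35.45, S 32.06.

Pure NH4Cl = 634.43 × 0.7640 = 484.705 g.
M(NH4Cl) = 14.01 + 4(1.008) + 35.45 = 53.492 g/mol.
M((NH4)2SO4) = 2(14.01) + 8(1.008) + 32.06 + 4(16.00) = 132.144 g/mol.
n(NH4Cl) = 484.705 / 53.492 = 9.06125 mol.
Step 1 (NH4Cl:NH3 = 1:1): theoretical n(NH3) = 9.06125 mol; at 82.62% yield, n(NH3) = 7.48641 mol.
Step 2 (NH3:(NH4)2SO4 = 2:1): theoretical n((NH4)2SO4) = 3.74320 mol, so theoretical mass = 3.74320 × 132.144 = 494.642 g.
At 69.59% yield, actual mass of (NH4)2SO4 = 494.642 × 0.6959 = 344.221 g.

344.22 g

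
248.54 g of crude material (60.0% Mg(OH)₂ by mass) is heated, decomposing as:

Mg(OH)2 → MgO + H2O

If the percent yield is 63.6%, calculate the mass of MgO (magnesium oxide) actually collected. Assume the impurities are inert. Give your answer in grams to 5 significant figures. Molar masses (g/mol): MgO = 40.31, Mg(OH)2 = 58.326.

Pure Mg(OH)2 available = 248.54 g × 0.600 = 149.124 g.
n(Mg(OH)2) = 149.124 g / 58.326 g/mol = 2.55673 mol.
From the equation the Mg(OH)2:MgO mole ratio is 1:1, so n(MgO) = 2.55673 × 1/1 = 2.55673 mol.
Mass of MgO = 2.55673 mol × 40.31 g/mol = 103.062 g.
Actual mass collected = 103.062 g × 0.636 = 65.5474 g.

65.547 g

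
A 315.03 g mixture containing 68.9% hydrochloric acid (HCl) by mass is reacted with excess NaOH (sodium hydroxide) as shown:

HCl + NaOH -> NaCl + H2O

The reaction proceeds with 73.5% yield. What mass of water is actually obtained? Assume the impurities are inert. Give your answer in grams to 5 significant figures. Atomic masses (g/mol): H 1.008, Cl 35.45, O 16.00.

78.836 g

Pure HCl available = 315.03 g × 0.689 = 217.056 g.
M(HCl) = 1.008 + 35.45 = 36.458 g/mol.
M(H2O) = 2(1.008) + 16.00 = 18.016 g/mol.
n(HCl) = 217.056 g / 36.458 g/mol = 5.95358 mol.
From the equation the HCl:H2O mole ratio is 1:1, so n(H2O) = 5.95358 × 1/1 = 5.95358 mol.
Mass of H2O = 5.95358 mol × 18.016 g/mol = 107.260 g.
Actual mass collected = 107.260 g × 0.735 = 78.8359 g.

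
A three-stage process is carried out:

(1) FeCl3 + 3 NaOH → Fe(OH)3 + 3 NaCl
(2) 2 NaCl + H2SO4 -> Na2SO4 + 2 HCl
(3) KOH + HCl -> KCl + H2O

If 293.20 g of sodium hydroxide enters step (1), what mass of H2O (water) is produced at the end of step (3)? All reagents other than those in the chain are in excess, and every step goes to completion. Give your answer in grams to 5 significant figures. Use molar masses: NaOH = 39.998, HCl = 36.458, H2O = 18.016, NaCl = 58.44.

132.06 g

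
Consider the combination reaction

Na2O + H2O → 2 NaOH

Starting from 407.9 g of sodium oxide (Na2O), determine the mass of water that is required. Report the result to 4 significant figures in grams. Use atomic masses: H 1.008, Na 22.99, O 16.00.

M(Na2O) = 2(22.99) + 16.00 = 61.98 g/mol.
M(H2O) = 2(1.008) + 16.00 = 18.016 g/mol.
n(Na2O) = 407.90 g / 61.98 g/mol = 6.5812 mol.
From the equation the Na2O:H2O mole ratio is 1:1, so n(H2O) = 6.5812 × 1/1 = 6.5812 mol.
Mass of H2O = 6.5812 mol × 18.016 g/mol = 118.57 g.

118.6 g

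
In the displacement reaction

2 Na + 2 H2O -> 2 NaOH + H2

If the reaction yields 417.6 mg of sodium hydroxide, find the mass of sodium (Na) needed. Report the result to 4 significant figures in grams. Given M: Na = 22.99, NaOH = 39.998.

0.2400 g

Convert: 417.6 mg = 0.41760 g.
n(NaOH) = 0.41760 g / 39.998 g/mol = 0.010441 mol.
From the equation the NaOH:Na mole ratio is 2:2, so n(Na) = 0.010441 × 2/2 = 0.010441 mol.
Mass of Na = 0.010441 mol × 22.99 g/mol = 0.24003 g.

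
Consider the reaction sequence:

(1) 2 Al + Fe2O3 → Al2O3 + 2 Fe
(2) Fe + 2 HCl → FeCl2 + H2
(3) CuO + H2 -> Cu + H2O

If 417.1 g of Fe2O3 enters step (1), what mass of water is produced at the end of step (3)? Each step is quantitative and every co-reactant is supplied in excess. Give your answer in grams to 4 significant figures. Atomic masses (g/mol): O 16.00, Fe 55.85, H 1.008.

M(Fe2O3) = 2(55.85) + 3(16.00) = 159.70 g/mol.
M(H2O) = 2(1.008) + 16.00 = 18.016 g/mol.
n(Fe2O3) = 417.1 / 159.70 = 2.6118 mol.
Reaction (1): Fe2O3→Fe ratio 1:2 ⇒ n(Fe) = 5.2235 mol.
Reaction (2): Fe→H2 ratio 1:1 ⇒ n(H2) = 5.2235 mol.
Reaction (3): H2→H2O ratio 1:1 ⇒ n(H2O) = 5.2235 mol.
Mass of H2O = 5.2235 × 18.016 = 94.107 g.

94.11 g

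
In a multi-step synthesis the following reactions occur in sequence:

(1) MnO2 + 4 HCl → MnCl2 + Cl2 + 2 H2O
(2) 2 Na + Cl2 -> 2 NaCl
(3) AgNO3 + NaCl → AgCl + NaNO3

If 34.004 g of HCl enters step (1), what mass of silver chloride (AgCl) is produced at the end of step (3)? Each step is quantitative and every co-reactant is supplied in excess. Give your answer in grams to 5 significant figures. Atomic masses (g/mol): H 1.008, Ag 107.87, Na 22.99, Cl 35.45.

M(HCl) = 1.008 + 35.45 = 36.458 g/mol.
M(AgCl) = 107.87 + 35.45 = 143.32 g/mol.
n(HCl) = 34.004 / 36.458 = 0.932690 mol.
Reaction (1): HCl→Cl2 ratio 4:1 ⇒ n(Cl2) = 0.233172 mol.
Reaction (2): Cl2→NaCl ratio 1:2 ⇒ n(NaCl) = 0.466345 mol.
Reaction (3): NaCl→AgCl ratio 1:1 ⇒ n(AgCl) = 0.466345 mol.
Mass of AgCl = 0.466345 × 143.32 = 66.8365 g.

66.837 g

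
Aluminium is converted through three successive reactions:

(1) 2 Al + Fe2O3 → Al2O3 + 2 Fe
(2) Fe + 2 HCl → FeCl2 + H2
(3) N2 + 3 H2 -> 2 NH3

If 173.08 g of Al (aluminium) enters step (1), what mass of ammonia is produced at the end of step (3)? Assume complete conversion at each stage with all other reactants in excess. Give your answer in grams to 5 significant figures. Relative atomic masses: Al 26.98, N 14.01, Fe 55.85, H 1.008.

72.850 g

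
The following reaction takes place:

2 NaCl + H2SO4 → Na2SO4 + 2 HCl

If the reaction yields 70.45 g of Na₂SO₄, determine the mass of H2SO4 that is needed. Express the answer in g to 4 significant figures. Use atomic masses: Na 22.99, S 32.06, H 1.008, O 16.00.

48.64 g

M(Na2SO4) = 2(22.99) + 32.06 + 4(16.00) = 142.04 g/mol.
M(H2SO4) = 2(1.008) + 32.06 + 4(16.00) = 98.076 g/mol.
n(Na2SO4) = 70.450 g / 142.04 g/mol = 0.49599 mol.
From the equation the Na2SO4:H2SO4 mole ratio is 1:1, so n(H2SO4) = 0.49599 × 1/1 = 0.49599 mol.
Mass of H2SO4 = 0.49599 mol × 98.076 g/mol = 48.644 g.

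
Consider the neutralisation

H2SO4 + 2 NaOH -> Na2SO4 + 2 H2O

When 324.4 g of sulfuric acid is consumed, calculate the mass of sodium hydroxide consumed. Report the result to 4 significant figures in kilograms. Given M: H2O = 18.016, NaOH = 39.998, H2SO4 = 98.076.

0.2646 kg

n(H2SO4) = 324.40 g / 98.076 g/mol = 3.3076 mol.
From the equation the H2SO4:NaOH mole ratio is 1:2, so n(NaOH) = 3.3076 × 2/1 = 6.6153 mol.
Mass of NaOH = 6.6153 mol × 39.998 g/mol = 264.60 g.
Converting to kg: 264.60 g = 0.2646 kg.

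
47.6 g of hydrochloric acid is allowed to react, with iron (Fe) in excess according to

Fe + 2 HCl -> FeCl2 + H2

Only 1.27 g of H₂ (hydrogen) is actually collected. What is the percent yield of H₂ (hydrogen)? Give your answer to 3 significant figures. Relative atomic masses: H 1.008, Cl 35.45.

M(HCl) = 1.008 + 35.45 = 36.458 g/mol.
M(H2) = 2(1.008) = 2.016 g/mol.
n(HCl) = 47.60 g / 36.458 g/mol = 1.306 mol.
From the equation the HCl:H2 mole ratio is 2:1, so n(H2) = 1.306 × 1/2 = 0.6528 mol.
Mass of H2 = 0.6528 mol × 2.016 g/mol = 1.316 g.
This is the theoretical yield. Percent yield = 1.27 g / 1.316 g × 100% = 96.50%.

96.5 %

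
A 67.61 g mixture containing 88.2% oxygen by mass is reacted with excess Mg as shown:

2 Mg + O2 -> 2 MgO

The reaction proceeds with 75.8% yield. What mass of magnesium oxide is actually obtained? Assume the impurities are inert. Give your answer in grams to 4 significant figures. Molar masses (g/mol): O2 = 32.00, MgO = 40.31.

Pure O2 available = 67.61 g × 0.882 = 59.632 g.
n(O2) = 59.632 g / 32.00 g/mol = 1.8635 mol.
From the equation the O2:MgO mole ratio is 1:2, so n(MgO) = 1.8635 × 2/1 = 3.7270 mol.
Mass of MgO = 3.7270 mol × 40.31 g/mol = 150.24 g.
Actual mass collected = 150.24 g × 0.758 = 113.88 g.

113.9 g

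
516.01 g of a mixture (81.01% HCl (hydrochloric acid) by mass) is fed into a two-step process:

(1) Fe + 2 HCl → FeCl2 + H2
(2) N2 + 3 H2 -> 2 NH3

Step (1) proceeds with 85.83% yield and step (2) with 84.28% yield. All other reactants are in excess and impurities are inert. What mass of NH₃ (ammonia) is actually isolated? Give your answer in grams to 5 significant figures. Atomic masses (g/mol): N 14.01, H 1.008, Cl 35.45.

47.094 g

Pure HCl = 516.01 × 0.8101 = 418.020 g.
M(HCl) = 1.008 + 35.45 = 36.458 g/mol.
M(NH3) = 14.01 + 3(1.008) = 17.034 g/mol.
n(HCl) = 418.020 / 36.458 = 11.4658 mol.
Step 1 (HCl:H2 = 2:1): theoretical n(H2) = 5.73289 mol; at 85.83% yield, n(H2) = 4.92054 mol.
Step 2 (H2:NH3 = 3:2): theoretical n(NH3) = 3.28036 mol, so theoretical mass = 3.28036 × 17.034 = 55.8777 g.
At 84.28% yield, actual mass of NH3 = 55.8777 × 0.8428 = 47.0937 g.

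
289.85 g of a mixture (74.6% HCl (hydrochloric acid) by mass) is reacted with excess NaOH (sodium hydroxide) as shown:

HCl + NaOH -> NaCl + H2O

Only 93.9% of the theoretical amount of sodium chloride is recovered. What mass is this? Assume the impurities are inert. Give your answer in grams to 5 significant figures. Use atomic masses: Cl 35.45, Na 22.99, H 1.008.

325.46 g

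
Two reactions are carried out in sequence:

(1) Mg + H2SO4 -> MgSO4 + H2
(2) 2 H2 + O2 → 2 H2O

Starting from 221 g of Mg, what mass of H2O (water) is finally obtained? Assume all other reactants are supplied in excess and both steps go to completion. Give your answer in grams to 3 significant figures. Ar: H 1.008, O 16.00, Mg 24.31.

M(Mg) = 24.31 g/mol.
M(H2O) = 2(1.008) + 16.00 = 18.016 g/mol.
n(Mg) = 221.0 / 24.31 = 9.091 mol.
Step 1 gives a 1:1 ratio of Mg to H2, so n(H2) = 9.091 mol.
In step 2 the H2:H2O ratio is 2:2, so n(H2O) = 9.091 mol.
Mass of H2O = 9.091 × 18.016 = 163.8 g.

164 g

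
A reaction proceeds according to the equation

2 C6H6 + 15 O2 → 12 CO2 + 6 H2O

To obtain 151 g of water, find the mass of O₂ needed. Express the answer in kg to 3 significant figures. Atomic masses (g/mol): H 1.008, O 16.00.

M(H2O) = 2(1.008) + 16.00 = 18.016 g/mol.
M(O2) = 2(16.00) = 32.00 g/mol.
n(H2O) = 151.0 g / 18.016 g/mol = 8.381 mol.
From the equation the H2O:O2 mole ratio is 6:15, so n(O2) = 8.381 × 15/6 = 20.95 mol.
Mass of O2 = 20.95 mol × 32.00 g/mol = 670.5 g.
Converting to kg: 670.5 g = 0.671 kg.

0.671 kg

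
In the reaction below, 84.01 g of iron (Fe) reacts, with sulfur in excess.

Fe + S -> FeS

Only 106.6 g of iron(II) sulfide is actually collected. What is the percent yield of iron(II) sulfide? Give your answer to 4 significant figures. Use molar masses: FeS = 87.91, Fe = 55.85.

80.61 %

n(Fe) = 84.010 g / 55.85 g/mol = 1.5042 mol.
From the equation the Fe:FeS mole ratio is 1:1, so n(FeS) = 1.5042 × 1/1 = 1.5042 mol.
Mass of FeS = 1.5042 mol × 87.91 g/mol = 132.23 g.
This is the theoretical yield. Percent yield = 106.6 g / 132.23 g × 100% = 80.614%.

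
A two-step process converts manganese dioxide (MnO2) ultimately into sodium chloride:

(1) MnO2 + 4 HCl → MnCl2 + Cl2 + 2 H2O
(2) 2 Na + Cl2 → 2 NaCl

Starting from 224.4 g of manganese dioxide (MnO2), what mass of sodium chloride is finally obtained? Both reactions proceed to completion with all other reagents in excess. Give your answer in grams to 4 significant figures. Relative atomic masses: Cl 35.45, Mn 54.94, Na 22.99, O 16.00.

301.7 g

M(MnO2) = 54.94 + 2(16.00) = 86.94 g/mol.
M(NaCl) = 22.99 + 35.45 = 58.44 g/mol.
n(MnO2) = 224.40 / 86.94 = 2.5811 mol.
Step 1 gives a 1:1 ratio of MnO2 to Cl2, so n(Cl2) = 2.5811 mol.
In step 2 the Cl2:NaCl ratio is 1:2, so n(NaCl) = 5.1622 mol.
Mass of NaCl = 5.1622 × 58.44 = 301.68 g.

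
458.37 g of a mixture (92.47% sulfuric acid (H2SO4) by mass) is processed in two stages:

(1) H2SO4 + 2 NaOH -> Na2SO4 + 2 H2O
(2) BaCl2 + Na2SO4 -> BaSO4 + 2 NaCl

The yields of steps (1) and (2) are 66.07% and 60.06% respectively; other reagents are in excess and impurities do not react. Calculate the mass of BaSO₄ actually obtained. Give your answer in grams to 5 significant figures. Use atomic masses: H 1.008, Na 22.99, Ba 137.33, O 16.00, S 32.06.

Pure H2SO4 = 458.37 × 0.9247 = 423.855 g.
M(H2SO4) = 2(1.008) + 32.06 + 4(16.00) = 98.076 g/mol.
M(BaSO4) = 137.33 + 32.06 + 4(16.00) = 233.39 g/mol.
n(H2SO4) = 423.855 / 98.076 = 4.32170 mol.
Step 1 (H2SO4:Na2SO4 = 1:1): theoretical n(Na2SO4) = 4.32170 mol; at 66.07% yield, n(Na2SO4) = 2.85535 mol.
Step 2 (Na2SO4:BaSO4 = 1:1): theoretical n(BaSO4) = 2.85535 mol, so theoretical mass = 2.85535 × 233.39 = 666.409 g.
At 60.06% yield, actual mass of BaSO4 = 666.409 × 0.6006 = 400.245 g.

400.25 g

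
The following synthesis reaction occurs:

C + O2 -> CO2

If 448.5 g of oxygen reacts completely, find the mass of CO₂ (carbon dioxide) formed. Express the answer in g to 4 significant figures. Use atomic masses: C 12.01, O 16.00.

M(O2) = 2(16.00) = 32.00 g/mol.
M(CO2) = 12.01 + 2(16.00) = 44.01 g/mol.
n(O2) = 448.50 g / 32.00 g/mol = 14.016 mol.
From the equation the O2:CO2 mole ratio is 1:1, so n(CO2) = 14.016 × 1/1 = 14.016 mol.
Mass of CO2 = 14.016 mol × 44.01 g/mol = 616.83 g.

616.8 g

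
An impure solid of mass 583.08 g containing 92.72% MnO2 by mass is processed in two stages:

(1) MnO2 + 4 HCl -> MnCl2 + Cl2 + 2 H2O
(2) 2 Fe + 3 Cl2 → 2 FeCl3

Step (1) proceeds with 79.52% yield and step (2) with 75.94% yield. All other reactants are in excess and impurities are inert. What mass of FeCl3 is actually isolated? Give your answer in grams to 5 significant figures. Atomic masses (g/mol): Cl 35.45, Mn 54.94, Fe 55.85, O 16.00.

Pure MnO2 = 583.08 × 0.9272 = 540.632 g.
M(MnO2) = 54.94 + 2(16.00) = 86.94 g/mol.
M(FeCl3) = 55.85 + 3(35.45) = 162.20 g/mol.
n(MnO2) = 540.632 / 86.94 = 6.21845 mol.
Step 1 (MnO2:Cl2 = 1:1): theoretical n(Cl2) = 6.21845 mol; at 79.52% yield, n(Cl2) = 4.94491 mol.
Step 2 (Cl2:FeCl3 = 3:2): theoretical n(FeCl3) = 3.29661 mol, so theoretical mass = 3.29661 × 162.20 = 534.709 g.
At 75.94% yield, actual mass of FeCl3 = 534.709 × 0.7594 = 406.058 g.

406.06 g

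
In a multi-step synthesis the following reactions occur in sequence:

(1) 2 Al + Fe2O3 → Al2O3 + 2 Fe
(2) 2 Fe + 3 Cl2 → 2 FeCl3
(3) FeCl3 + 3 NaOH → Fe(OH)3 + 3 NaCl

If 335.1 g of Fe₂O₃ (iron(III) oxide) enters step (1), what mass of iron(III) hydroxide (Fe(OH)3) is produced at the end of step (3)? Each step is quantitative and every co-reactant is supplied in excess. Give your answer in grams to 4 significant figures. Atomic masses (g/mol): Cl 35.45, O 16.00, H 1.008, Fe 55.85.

448.5 g

M(Fe2O3) = 2(55.85) + 3(16.00) = 159.70 g/mol.
M(Fe(OH)3) = 55.85 + 3(16.00) + 3(1.008) = 106.874 g/mol.
n(Fe2O3) = 335.1 / 159.70 = 2.0983 mol.
Reaction (1): Fe2O3→Fe ratio 1:2 ⇒ n(Fe) = 4.1966 mol.
Reaction (2): Fe→FeCl3 ratio 2:2 ⇒ n(FeCl3) = 4.1966 mol.
Reaction (3): FeCl3→Fe(OH)3 ratio 1:1 ⇒ n(Fe(OH)3) = 4.1966 mol.
Mass of Fe(OH)3 = 4.1966 × 106.874 = 448.51 g.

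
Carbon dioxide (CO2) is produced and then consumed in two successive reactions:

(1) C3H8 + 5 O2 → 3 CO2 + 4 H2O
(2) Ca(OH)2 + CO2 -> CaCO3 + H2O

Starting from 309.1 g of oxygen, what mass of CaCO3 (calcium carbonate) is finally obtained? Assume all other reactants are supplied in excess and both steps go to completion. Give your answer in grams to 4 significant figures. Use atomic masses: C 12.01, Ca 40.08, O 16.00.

M(O2) = 2(16.00) = 32.00 g/mol.
M(CaCO3) = 40.08 + 12.01 + 3(16.00) = 100.09 g/mol.
n(O2) = 309.10 / 32.00 = 9.6594 mol.
Step 1 gives a 5:3 ratio of O2 to CO2, so n(CO2) = 5.7956 mol.
In step 2 the CO2:CaCO3 ratio is 1:1, so n(CaCO3) = 5.7956 mol.
Mass of CaCO3 = 5.7956 × 100.09 = 580.08 g.

580.1 g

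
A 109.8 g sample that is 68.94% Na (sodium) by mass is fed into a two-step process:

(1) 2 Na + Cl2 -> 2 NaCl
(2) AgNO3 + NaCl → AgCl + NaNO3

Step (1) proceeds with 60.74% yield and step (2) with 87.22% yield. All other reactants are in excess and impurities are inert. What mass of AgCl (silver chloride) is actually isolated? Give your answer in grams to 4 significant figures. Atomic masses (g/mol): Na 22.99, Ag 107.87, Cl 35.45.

250.0 g

Pure Na = 109.8 × 0.6894 = 75.696 g.
M(Na) = 22.99 g/mol.
M(AgCl) = 107.87 + 35.45 = 143.32 g/mol.
n(Na) = 75.696 / 22.99 = 3.2926 mol.
Step 1 (Na:NaCl = 2:2): theoretical n(NaCl) = 3.2926 mol; at 60.74% yield, n(NaCl) = 1.9999 mol.
Step 2 (NaCl:AgCl = 1:1): theoretical n(AgCl) = 1.9999 mol, so theoretical mass = 1.9999 × 143.32 = 286.63 g.
At 87.22% yield, actual mass of AgCl = 286.63 × 0.8722 = 250.00 g.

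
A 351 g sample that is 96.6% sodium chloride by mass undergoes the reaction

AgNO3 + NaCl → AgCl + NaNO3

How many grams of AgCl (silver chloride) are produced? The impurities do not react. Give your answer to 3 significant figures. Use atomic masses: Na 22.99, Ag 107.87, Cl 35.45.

832 g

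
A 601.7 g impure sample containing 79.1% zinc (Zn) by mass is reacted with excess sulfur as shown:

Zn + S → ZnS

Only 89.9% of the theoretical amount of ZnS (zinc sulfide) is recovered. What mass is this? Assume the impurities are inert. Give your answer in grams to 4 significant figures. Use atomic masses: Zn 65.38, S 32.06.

Pure Zn available = 601.7 g × 0.791 = 475.94 g.
M(Zn) = 65.38 g/mol.
M(ZnS) = 65.38 + 32.06 = 97.44 g/mol.
n(Zn) = 475.94 g / 65.38 g/mol = 7.2797 mol.
From the equation the Zn:ZnS mole ratio is 1:1, so n(ZnS) = 7.2797 × 1/1 = 7.2797 mol.
Mass of ZnS = 7.2797 mol × 97.44 g/mol = 709.33 g.
Actual mass collected = 709.33 g × 0.899 = 637.69 g.

637.7 g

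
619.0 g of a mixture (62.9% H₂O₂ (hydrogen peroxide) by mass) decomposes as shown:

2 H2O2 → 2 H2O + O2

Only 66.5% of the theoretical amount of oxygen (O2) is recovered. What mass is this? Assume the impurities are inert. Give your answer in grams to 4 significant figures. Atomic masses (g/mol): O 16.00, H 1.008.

Pure H2O2 available = 619.0 g × 0.629 = 389.35 g.
M(H2O2) = 2(1.008) + 2(16.00) = 34.016 g/mol.
M(O2) = 2(16.00) = 32.00 g/mol.
n(H2O2) = 389.35 g / 34.016 g/mol = 11.446 mol.
From the equation the H2O2:O2 mole ratio is 2:1, so n(O2) = 11.446 × 1/2 = 5.7231 mol.
Mass of O2 = 5.7231 mol × 32.00 g/mol = 183.14 g.
Actual mass collected = 183.14 g × 0.665 = 121.79 g.

121.8 g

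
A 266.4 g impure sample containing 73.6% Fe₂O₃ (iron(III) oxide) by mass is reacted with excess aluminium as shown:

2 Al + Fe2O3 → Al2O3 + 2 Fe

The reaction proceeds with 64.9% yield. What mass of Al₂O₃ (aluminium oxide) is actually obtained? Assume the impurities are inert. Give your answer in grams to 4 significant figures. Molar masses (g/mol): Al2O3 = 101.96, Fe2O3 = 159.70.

81.24 g

Pure Fe2O3 available = 266.4 g × 0.736 = 196.07 g.
n(Fe2O3) = 196.07 g / 159.70 g/mol = 1.2277 mol.
From the equation the Fe2O3:Al2O3 mole ratio is 1:1, so n(Al2O3) = 1.2277 × 1/1 = 1.2277 mol.
Mass of Al2O3 = 1.2277 mol × 101.96 g/mol = 125.18 g.
Actual mass collected = 125.18 g × 0.649 = 81.242 g.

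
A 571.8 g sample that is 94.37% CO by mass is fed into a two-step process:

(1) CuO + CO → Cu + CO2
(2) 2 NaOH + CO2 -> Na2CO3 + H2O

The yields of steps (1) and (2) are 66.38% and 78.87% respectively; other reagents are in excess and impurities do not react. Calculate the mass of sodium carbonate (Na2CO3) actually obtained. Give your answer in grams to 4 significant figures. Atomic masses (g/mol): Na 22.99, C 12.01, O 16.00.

1069 g

Pure CO = 571.8 × 0.9437 = 539.61 g.
M(CO) = 12.01 + 16.00 = 28.01 g/mol.
M(Na2CO3) = 2(22.99) + 12.01 + 3(16.00) = 105.99 g/mol.
n(CO) = 539.61 / 28.01 = 19.265 mol.
Step 1 (CO:CO2 = 1:1): theoretical n(CO2) = 19.265 mol; at 66.38% yield, n(CO2) = 12.788 mol.
Step 2 (CO2:Na2CO3 = 1:1): theoretical n(Na2CO3) = 12.788 mol, so theoretical mass = 12.788 × 105.99 = 1355.4 g.
At 78.87% yield, actual mass of Na2CO3 = 1355.4 × 0.7887 = 1069.0 g.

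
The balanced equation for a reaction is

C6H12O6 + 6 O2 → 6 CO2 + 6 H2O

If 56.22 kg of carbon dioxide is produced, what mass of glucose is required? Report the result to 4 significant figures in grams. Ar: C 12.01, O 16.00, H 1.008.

38360 g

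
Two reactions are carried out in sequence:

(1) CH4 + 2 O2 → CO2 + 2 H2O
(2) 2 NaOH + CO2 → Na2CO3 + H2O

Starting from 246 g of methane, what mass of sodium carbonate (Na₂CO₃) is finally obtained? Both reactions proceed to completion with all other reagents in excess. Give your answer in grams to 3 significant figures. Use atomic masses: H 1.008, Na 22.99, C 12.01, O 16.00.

1630 g

M(CH4) = 12.01 + 4(1.008) = 16.042 g/mol.
M(Na2CO3) = 2(22.99) + 12.01 + 3(16.00) = 105.99 g/mol.
n(CH4) = 246.0 / 16.042 = 15.33 mol.
Step 1 gives a 1:1 ratio of CH4 to CO2, so n(CO2) = 15.33 mol.
In step 2 the CO2:Na2CO3 ratio is 1:1, so n(Na2CO3) = 15.33 mol.
Mass of Na2CO3 = 15.33 × 105.99 = 1625 g.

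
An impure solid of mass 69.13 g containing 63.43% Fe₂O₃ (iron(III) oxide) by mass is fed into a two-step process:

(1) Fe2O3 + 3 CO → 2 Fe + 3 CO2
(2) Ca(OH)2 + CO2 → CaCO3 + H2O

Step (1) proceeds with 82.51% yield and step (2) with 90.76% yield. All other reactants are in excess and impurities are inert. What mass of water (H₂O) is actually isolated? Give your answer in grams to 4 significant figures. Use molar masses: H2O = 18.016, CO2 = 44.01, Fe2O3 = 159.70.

11.11 g

Pure Fe2O3 = 69.13 × 0.6343 = 43.849 g.
n(Fe2O3) = 43.849 / 159.70 = 0.27457 mol.
Step 1 (Fe2O3:CO2 = 1:3): theoretical n(CO2) = 0.82372 mol; at 82.51% yield, n(CO2) = 0.67965 mol.
Step 2 (CO2:H2O = 1:1): theoretical n(H2O) = 0.67965 mol, so theoretical mass = 0.67965 × 18.016 = 12.245 g.
At 90.76% yield, actual mass of H2O = 12.245 × 0.9076 = 11.113 g.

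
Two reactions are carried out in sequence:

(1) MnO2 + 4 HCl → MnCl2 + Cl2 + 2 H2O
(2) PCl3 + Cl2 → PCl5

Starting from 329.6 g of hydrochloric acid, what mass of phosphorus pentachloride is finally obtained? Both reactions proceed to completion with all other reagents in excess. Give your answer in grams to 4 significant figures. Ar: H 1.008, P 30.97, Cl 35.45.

M(HCl) = 1.008 + 35.45 = 36.458 g/mol.
M(PCl5) = 30.97 + 5(35.45) = 208.22 g/mol.
n(HCl) = 329.60 / 36.458 = 9.0405 mol.
Step 1 gives a 4:1 ratio of HCl to Cl2, so n(Cl2) = 2.2601 mol.
In step 2 the Cl2:PCl5 ratio is 1:1, so n(PCl5) = 2.2601 mol.
Mass of PCl5 = 2.2601 × 208.22 = 470.61 g.

470.6 g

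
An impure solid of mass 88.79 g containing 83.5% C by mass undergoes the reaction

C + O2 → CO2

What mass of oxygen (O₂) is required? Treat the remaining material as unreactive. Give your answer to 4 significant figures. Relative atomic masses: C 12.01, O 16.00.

197.5 g

Mass of pure C = 88.79 g × 0.835 = 74.140 g.
M(C) = 12.01 g/mol.
M(O2) = 2(16.00) = 32.00 g/mol.
n(C) = 74.140 g / 12.01 g/mol = 6.1732 mol.
From the equation the C:O2 mole ratio is 1:1, so n(O2) = 6.1732 × 1/1 = 6.1732 mol.
Mass of O2 = 6.1732 mol × 32.00 g/mol = 197.54 g.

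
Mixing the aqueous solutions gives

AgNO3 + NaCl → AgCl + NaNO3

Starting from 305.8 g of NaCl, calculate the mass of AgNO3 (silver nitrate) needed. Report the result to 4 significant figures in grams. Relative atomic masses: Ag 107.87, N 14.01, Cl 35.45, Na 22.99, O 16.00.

888.9 g

M(NaCl) = 22.99 + 35.45 = 58.44 g/mol.
M(AgNO3) = 107.87 + 14.01 + 3(16.00) = 169.88 g/mol.
n(NaCl) = 305.80 g / 58.44 g/mol = 5.2327 mol.
From the equation the NaCl:AgNO3 mole ratio is 1:1, so n(AgNO3) = 5.2327 × 1/1 = 5.2327 mol.
Mass of AgNO3 = 5.2327 mol × 169.88 g/mol = 888.93 g.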